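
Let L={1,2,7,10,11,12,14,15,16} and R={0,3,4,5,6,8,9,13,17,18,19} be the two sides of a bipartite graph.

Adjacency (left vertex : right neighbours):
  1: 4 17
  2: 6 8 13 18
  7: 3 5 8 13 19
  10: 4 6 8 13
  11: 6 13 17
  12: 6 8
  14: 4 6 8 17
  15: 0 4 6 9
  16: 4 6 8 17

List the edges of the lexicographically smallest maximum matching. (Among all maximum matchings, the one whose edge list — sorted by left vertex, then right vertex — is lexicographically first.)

|M| = 8 (so the lex-smallest maximum matching has 8 edges)
process left vertices in ascending order; for each, take the smallest-labelled available neighbour that still permits 8 edges overall, or leave it unmatched if none does
lex-smallest matching: {1-4, 2-18, 7-3, 10-6, 11-13, 12-8, 14-17, 15-0}

Lex-smallest maximum matching: {(1,4), (2,18), (7,3), (10,6), (11,13), (12,8), (14,17), (15,0)}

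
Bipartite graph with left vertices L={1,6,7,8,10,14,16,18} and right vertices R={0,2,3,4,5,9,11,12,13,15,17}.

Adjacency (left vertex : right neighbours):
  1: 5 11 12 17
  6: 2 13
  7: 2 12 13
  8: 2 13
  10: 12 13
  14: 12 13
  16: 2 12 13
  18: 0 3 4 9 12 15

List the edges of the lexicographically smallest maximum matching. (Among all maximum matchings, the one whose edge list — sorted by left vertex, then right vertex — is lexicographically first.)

Lex-smallest maximum matching: {(1,5), (6,2), (7,12), (8,13), (18,0)}

|M| = 5 (so the lex-smallest maximum matching has 5 edges)
process left vertices in ascending order; for each, take the smallest-labelled available neighbour that still permits 5 edges overall, or leave it unmatched if none does
lex-smallest matching: {1-5, 6-2, 7-12, 8-13, 18-0}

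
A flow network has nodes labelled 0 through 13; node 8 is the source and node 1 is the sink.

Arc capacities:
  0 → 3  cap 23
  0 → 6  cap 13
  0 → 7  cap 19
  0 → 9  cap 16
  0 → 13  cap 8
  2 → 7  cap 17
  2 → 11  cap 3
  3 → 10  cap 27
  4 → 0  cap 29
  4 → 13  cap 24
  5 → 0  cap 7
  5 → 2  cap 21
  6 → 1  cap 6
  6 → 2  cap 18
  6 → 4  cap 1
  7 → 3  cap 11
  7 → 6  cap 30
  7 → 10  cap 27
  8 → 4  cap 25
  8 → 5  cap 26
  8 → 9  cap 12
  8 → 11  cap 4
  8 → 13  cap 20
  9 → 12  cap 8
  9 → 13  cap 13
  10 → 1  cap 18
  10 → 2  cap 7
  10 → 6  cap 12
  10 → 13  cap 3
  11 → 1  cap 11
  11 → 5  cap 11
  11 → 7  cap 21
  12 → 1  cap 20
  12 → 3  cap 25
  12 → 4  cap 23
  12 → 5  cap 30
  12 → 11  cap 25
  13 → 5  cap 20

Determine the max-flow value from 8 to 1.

Maximum flow value: 39

augment #1: 8→11→1 bottleneck 4, total now 4
augment #2: 8→9→12→1 bottleneck 8, total now 12
augment #3: 8→4→0→6→1 bottleneck 6, total now 18
augment #4: 8→5→2→11→1 bottleneck 3, total now 21
augment #5: 8→4→0→3→10→1 bottleneck 18, total now 39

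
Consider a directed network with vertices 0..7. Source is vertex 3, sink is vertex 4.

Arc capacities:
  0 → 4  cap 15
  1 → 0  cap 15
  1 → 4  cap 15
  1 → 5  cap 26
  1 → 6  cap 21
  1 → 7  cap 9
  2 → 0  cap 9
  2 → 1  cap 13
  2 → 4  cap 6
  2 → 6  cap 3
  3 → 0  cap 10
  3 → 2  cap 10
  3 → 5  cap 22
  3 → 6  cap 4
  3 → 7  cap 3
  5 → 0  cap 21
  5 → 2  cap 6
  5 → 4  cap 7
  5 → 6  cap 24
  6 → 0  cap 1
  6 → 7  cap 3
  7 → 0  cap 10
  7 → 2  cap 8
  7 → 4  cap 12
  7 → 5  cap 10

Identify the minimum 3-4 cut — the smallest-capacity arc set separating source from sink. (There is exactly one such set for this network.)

augment #1: 3→0→4 push 10
augment #2: 3→2→4 push 6
augment #3: 3→5→4 push 7
augment #4: 3→7→4 push 3
augment #5: 3→2→0→4 push 4
augment #6: 3→5→0→4 push 1
augment #7: 3→6→7→4 push 3
augment #8: 3→5→2→1→4 push 6
augment #9: 3→5→0→2→1→4 push 4
max flow = 44; residual-reachable set from 3 gives S-side
cut edges (S→T): {(0,4), (3,2), (3,7), (5,2), (5,4), (6,7)} total cap 44

Min-cut arcs: {(0,4), (3,2), (3,7), (5,2), (5,4), (6,7)} (total capacity 44)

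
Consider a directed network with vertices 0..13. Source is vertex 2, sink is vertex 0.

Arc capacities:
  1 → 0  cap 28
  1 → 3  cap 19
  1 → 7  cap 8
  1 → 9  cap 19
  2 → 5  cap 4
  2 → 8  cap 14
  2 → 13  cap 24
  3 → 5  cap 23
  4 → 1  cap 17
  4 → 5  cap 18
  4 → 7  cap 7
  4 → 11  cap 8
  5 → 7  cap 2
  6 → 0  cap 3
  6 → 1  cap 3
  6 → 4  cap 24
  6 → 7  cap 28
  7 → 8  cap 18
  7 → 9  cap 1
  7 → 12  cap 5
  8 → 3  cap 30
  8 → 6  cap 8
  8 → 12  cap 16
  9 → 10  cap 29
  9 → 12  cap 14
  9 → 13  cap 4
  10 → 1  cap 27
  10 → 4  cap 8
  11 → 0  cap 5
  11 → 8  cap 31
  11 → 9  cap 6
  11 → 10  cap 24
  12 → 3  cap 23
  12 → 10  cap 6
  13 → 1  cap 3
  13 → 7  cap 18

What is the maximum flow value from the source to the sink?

augment #1: 2→8→6→0 bottleneck 3, total now 3
augment #2: 2→13→1→0 bottleneck 3, total now 6
augment #3: 2→8→6→1→0 bottleneck 3, total now 9
augment #4: 2→8→6→4→1→0 bottleneck 2, total now 11
augment #5: 2→8→12→10→1→0 bottleneck 6, total now 17
augment #6: 2→5→7→9→10→1→0 bottleneck 1, total now 18

Maximum flow value: 18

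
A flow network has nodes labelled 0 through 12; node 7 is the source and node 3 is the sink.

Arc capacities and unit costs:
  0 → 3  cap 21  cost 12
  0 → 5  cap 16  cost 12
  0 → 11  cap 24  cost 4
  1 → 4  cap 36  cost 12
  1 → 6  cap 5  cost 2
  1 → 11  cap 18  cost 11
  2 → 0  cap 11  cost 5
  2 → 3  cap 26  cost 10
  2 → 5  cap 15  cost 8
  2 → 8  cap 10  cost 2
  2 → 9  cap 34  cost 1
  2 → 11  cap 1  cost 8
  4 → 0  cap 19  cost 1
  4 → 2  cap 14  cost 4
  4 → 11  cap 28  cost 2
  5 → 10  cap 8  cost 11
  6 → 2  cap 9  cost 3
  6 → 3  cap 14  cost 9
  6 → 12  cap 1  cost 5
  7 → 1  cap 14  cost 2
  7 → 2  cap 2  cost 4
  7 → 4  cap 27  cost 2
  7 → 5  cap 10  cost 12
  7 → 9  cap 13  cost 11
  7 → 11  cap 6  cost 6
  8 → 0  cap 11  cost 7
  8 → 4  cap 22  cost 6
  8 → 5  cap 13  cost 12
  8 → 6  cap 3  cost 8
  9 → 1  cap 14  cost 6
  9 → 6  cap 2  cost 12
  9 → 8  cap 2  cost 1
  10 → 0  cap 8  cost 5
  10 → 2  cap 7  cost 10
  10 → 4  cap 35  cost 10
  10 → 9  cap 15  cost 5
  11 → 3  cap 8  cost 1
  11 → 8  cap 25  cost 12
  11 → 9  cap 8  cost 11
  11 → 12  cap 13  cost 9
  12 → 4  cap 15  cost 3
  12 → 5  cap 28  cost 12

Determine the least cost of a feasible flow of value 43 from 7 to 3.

Minimum cost for 43 units: 604

shortest-cost path #1: 7→4→11→3 push 8 @ unit cost 5 (adds 40)
shortest-cost path #2: 7→1→6→3 push 5 @ unit cost 13 (adds 65)
shortest-cost path #3: 7→2→3 push 2 @ unit cost 14 (adds 28)
shortest-cost path #4: 7→4→0→3 push 19 @ unit cost 15 (adds 285)
shortest-cost path #5: 7→11→4→2→3 push 6 @ unit cost 18 (adds 108)
shortest-cost path #6: 7→1→11→4→2→3 push 2 @ unit cost 25 (adds 50)
shortest-cost path #7: 7→1→4→2→3 push 1 @ unit cost 28 (adds 28)
total cost = 604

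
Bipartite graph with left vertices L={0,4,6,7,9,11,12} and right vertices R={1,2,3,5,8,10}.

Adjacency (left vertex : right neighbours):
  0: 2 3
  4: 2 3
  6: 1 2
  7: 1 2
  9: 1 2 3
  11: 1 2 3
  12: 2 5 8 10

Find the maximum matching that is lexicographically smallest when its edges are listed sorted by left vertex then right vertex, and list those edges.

|M| = 4 (so the lex-smallest maximum matching has 4 edges)
process left vertices in ascending order; for each, take the smallest-labelled available neighbour that still permits 4 edges overall, or leave it unmatched if none does
lex-smallest matching: {0-2, 4-3, 6-1, 12-5}

Lex-smallest maximum matching: {(0,2), (4,3), (6,1), (12,5)}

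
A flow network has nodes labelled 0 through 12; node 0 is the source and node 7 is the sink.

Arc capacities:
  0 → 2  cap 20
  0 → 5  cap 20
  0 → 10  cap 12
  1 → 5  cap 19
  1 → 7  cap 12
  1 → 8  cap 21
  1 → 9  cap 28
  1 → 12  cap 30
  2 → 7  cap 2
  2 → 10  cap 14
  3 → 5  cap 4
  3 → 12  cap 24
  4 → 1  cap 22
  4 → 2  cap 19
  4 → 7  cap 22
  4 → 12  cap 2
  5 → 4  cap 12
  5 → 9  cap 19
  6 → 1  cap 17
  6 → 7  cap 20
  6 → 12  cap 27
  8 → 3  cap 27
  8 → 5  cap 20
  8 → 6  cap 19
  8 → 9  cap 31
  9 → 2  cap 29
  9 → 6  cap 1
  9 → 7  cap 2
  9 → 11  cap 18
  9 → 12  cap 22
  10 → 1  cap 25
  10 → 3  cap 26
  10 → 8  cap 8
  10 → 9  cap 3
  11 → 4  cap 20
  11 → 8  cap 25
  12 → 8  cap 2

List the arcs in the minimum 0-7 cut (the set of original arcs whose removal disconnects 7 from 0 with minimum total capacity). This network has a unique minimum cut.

augment #1: 0→2→7 push 2
augment #2: 0→5→4→7 push 12
augment #3: 0→5→9→7 push 2
augment #4: 0→10→1→7 push 12
augment #5: 0→5→9→6→7 push 1
augment #6: 0→2→10→8→6→7 push 8
augment #7: 0→5→9→11→4→7 push 5
augment #8: 0→2→10→1→8→6→7 push 6
max flow = 48; residual-reachable set from 0 gives S-side
cut edges (S→T): {(0,5), (0,10), (2,7), (2,10)} total cap 48

Min-cut arcs: {(0,5), (0,10), (2,7), (2,10)} (total capacity 48)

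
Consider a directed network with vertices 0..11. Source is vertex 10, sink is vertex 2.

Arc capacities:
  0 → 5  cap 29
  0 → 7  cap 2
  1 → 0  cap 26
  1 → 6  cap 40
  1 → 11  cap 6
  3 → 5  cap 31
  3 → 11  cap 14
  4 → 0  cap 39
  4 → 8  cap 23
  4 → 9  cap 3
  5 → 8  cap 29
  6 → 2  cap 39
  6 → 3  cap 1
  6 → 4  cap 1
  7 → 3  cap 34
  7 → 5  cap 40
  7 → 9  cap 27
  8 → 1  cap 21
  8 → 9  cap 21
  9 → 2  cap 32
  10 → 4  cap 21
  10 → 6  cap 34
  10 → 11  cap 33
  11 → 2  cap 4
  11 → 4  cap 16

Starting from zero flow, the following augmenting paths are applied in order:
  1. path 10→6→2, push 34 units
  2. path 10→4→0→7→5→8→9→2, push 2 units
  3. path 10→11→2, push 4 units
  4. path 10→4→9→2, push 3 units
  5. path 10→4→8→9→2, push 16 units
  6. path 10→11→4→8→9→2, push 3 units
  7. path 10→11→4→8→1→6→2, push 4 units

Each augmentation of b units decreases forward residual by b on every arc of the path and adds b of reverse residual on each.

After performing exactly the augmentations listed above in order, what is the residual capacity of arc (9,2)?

after path 1 (10→6→2, push 34): res(9,2)=32
after path 2 (10→4→0→7→5→8→9→2, push 2): res(9,2)=30
after path 3 (10→11→2, push 4): res(9,2)=30
after path 4 (10→4→9→2, push 3): res(9,2)=27
after path 5 (10→4→8→9→2, push 16): res(9,2)=11
after path 6 (10→11→4→8→9→2, push 3): res(9,2)=8
after path 7 (10→11→4→8→1→6→2, push 4): res(9,2)=8

Residual capacity of (9,2): 8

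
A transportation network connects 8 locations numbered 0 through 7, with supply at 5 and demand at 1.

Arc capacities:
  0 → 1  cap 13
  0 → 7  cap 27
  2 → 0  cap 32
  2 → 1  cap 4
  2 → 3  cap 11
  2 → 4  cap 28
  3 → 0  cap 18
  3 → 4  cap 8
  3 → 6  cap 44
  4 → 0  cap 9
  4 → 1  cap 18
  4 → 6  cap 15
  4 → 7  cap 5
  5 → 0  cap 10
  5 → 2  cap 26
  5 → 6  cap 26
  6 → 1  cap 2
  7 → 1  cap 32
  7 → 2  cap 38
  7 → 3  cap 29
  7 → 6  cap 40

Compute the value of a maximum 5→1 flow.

Maximum flow value: 38

augment #1: 5→0→1 bottleneck 10, total now 10
augment #2: 5→2→1 bottleneck 4, total now 14
augment #3: 5→6→1 bottleneck 2, total now 16
augment #4: 5→2→0→1 bottleneck 3, total now 19
augment #5: 5→2→4→1 bottleneck 18, total now 37
augment #6: 5→2→0→7→1 bottleneck 1, total now 38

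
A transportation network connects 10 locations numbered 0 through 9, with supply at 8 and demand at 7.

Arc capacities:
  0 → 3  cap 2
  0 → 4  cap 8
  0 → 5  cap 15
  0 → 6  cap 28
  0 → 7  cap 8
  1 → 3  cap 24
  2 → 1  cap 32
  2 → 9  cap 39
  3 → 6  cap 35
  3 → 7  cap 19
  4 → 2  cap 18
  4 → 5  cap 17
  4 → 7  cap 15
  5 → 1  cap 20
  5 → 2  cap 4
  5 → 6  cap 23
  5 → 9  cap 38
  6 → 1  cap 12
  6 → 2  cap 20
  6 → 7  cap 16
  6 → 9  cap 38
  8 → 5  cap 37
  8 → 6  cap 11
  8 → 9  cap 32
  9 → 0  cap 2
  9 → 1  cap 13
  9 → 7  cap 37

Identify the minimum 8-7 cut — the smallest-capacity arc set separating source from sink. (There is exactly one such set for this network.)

Min-cut arcs: {(3,7), (6,7), (9,0), (9,7)} (total capacity 74)

augment #1: 8→6→7 push 11
augment #2: 8→9→7 push 32
augment #3: 8→5→6→7 push 5
augment #4: 8→5→9→7 push 5
augment #5: 8→5→1→3→7 push 19
augment #6: 8→5→9→0→7 push 2
max flow = 74; residual-reachable set from 8 gives S-side
cut edges (S→T): {(3,7), (6,7), (9,0), (9,7)} total cap 74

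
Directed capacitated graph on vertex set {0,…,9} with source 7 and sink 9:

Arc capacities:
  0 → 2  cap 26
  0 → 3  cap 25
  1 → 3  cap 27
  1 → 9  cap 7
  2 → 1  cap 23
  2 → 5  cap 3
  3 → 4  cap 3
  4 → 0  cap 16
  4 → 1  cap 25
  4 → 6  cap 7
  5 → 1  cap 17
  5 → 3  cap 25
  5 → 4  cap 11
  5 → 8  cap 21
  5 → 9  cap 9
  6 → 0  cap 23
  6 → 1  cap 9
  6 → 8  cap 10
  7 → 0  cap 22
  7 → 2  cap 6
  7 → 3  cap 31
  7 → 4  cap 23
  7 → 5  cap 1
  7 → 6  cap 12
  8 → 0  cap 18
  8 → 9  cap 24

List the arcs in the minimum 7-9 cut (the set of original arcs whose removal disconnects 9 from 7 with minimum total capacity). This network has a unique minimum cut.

Min-cut arcs: {(1,9), (2,5), (6,8), (7,5)} (total capacity 21)

augment #1: 7→5→9 push 1
augment #2: 7→2→1→9 push 6
augment #3: 7→4→1→9 push 1
augment #4: 7→6→8→9 push 10
augment #5: 7→0→2→5→9 push 3
max flow = 21; residual-reachable set from 7 gives S-side
cut edges (S→T): {(1,9), (2,5), (6,8), (7,5)} total cap 21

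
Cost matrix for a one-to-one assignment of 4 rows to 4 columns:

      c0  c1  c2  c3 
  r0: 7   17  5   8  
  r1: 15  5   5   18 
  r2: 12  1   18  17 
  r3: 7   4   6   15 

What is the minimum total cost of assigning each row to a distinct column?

Minimum assignment cost: 21

optimal assignment: row0→col3 (cost 8), row1→col2 (cost 5), row2→col1 (cost 1), row3→col0 (cost 7)
total = 8 + 5 + 1 + 7 = 21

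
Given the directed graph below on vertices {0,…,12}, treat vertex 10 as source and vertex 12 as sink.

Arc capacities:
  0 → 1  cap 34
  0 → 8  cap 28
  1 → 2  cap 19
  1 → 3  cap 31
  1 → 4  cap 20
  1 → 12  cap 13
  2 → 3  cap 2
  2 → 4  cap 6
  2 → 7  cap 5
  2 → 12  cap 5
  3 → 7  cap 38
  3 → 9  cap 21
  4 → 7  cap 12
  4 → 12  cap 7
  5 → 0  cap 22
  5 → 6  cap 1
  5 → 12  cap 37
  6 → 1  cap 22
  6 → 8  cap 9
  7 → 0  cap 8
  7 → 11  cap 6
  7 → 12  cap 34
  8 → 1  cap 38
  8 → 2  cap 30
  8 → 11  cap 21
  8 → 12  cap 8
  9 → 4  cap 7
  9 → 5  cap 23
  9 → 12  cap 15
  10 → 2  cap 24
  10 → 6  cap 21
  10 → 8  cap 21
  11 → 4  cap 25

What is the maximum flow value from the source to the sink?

augment #1: 10→2→12 bottleneck 5, total now 5
augment #2: 10→8→12 bottleneck 8, total now 13
augment #3: 10→2→4→12 bottleneck 6, total now 19
augment #4: 10→2→7→12 bottleneck 5, total now 24
augment #5: 10→6→1→12 bottleneck 13, total now 37
augment #6: 10→2→3→7→12 bottleneck 2, total now 39
augment #7: 10→6→1→4→12 bottleneck 1, total now 40
augment #8: 10→6→1→3→7→12 bottleneck 7, total now 47
augment #9: 10→8→1→3→7→12 bottleneck 13, total now 60

Maximum flow value: 60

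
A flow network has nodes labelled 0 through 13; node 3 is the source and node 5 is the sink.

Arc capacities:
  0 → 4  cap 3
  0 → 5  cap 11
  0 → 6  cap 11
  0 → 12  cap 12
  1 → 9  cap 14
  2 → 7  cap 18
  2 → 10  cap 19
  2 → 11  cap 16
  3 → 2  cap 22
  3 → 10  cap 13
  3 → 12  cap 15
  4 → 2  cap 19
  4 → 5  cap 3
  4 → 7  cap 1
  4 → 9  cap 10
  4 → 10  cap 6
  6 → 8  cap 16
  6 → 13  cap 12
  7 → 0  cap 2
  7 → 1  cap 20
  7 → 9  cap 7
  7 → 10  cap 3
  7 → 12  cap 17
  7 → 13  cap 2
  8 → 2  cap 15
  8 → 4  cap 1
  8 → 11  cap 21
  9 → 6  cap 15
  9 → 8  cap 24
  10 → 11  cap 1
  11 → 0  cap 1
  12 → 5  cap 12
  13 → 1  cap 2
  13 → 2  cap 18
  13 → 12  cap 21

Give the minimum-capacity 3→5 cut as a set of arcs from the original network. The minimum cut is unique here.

Min-cut arcs: {(7,0), (8,4), (11,0), (12,5)} (total capacity 16)

augment #1: 3→12→5 push 12
augment #2: 3→2→7→0→5 push 2
augment #3: 3→2→11→0→5 push 1
augment #4: 3→2→7→9→8→4→5 push 1
max flow = 16; residual-reachable set from 3 gives S-side
cut edges (S→T): {(7,0), (8,4), (11,0), (12,5)} total cap 16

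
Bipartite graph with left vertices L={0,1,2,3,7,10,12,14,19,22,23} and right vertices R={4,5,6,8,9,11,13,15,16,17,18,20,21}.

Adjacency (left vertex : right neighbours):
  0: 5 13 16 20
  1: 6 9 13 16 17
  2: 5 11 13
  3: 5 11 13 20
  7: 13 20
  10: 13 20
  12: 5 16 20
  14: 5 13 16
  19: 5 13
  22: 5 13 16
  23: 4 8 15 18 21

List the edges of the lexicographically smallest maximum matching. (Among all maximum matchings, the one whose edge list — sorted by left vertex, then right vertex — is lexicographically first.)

Lex-smallest maximum matching: {(0,5), (1,6), (2,11), (3,13), (7,20), (12,16), (23,4)}

|M| = 7 (so the lex-smallest maximum matching has 7 edges)
process left vertices in ascending order; for each, take the smallest-labelled available neighbour that still permits 7 edges overall, or leave it unmatched if none does
lex-smallest matching: {0-5, 1-6, 2-11, 3-13, 7-20, 12-16, 23-4}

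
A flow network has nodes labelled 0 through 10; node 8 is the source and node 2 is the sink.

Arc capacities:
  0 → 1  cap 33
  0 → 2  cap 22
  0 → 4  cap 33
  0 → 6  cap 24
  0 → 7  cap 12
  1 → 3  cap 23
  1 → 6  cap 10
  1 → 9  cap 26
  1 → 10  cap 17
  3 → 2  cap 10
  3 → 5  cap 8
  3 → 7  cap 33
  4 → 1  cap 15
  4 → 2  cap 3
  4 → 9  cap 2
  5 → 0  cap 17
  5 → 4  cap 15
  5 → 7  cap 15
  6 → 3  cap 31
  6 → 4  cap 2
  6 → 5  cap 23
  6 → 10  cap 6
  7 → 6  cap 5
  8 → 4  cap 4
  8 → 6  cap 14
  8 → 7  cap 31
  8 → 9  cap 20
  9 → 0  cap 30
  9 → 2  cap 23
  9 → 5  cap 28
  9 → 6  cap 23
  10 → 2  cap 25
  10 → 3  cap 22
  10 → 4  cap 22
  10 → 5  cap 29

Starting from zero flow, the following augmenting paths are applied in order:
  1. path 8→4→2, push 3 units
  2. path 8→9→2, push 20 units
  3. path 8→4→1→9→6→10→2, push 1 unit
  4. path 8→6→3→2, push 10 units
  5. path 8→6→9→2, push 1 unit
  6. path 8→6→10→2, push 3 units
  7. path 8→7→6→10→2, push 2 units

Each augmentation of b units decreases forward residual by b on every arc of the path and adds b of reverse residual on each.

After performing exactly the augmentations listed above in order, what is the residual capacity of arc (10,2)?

after path 1 (8→4→2, push 3): res(10,2)=25
after path 2 (8→9→2, push 20): res(10,2)=25
after path 3 (8→4→1→9→6→10→2, push 1): res(10,2)=24
after path 4 (8→6→3→2, push 10): res(10,2)=24
after path 5 (8→6→9→2, push 1): res(10,2)=24
after path 6 (8→6→10→2, push 3): res(10,2)=21
after path 7 (8→7→6→10→2, push 2): res(10,2)=19

Residual capacity of (10,2): 19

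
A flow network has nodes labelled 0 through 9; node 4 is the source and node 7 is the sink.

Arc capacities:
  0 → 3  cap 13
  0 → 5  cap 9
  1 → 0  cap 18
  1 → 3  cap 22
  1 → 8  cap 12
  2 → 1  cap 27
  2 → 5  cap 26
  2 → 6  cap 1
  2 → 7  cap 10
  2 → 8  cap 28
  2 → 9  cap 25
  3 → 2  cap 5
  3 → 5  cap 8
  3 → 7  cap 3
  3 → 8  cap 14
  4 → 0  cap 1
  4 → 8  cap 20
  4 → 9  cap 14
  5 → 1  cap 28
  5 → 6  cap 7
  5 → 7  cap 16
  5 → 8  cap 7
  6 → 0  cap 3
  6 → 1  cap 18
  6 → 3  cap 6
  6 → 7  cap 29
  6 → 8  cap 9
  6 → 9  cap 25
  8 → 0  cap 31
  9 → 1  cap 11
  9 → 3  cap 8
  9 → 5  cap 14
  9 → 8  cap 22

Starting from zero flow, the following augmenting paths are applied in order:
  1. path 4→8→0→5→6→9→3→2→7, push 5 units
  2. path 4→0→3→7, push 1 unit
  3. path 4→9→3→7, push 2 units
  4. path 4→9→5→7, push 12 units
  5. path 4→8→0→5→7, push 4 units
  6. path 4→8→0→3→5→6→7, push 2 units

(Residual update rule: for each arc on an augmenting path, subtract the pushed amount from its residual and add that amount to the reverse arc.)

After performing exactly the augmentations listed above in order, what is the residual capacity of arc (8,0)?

after path 1 (4→8→0→5→6→9→3→2→7, push 5): res(8,0)=26
after path 2 (4→0→3→7, push 1): res(8,0)=26
after path 3 (4→9→3→7, push 2): res(8,0)=26
after path 4 (4→9→5→7, push 12): res(8,0)=26
after path 5 (4→8→0→5→7, push 4): res(8,0)=22
after path 6 (4→8→0→3→5→6→7, push 2): res(8,0)=20

Residual capacity of (8,0): 20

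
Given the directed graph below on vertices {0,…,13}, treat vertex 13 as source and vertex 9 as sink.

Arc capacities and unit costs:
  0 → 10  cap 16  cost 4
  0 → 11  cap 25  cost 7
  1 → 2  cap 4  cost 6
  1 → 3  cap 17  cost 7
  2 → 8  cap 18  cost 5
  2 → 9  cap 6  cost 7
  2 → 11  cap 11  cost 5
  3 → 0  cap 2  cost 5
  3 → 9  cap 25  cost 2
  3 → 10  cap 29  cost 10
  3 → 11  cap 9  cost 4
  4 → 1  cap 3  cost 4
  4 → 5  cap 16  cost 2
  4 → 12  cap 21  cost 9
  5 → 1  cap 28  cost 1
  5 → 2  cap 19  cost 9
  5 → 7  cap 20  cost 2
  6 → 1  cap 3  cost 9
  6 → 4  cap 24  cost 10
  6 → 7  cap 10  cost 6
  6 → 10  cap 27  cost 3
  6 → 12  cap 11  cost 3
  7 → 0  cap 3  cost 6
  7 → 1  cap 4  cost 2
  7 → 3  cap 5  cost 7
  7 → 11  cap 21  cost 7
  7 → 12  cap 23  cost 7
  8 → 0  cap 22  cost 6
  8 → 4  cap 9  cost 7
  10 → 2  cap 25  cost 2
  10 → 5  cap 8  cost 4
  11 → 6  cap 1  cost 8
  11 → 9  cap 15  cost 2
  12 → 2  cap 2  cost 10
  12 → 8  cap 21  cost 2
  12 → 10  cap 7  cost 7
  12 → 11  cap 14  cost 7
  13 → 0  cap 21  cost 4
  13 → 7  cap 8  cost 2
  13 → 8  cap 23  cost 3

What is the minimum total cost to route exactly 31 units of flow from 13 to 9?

shortest-cost path #1: 13→7→11→9 push 8 @ unit cost 11 (adds 88)
shortest-cost path #2: 13→0→11→9 push 7 @ unit cost 13 (adds 91)
shortest-cost path #3: 13→0→11→7→3→9 push 5 @ unit cost 13 (adds 65)
shortest-cost path #4: 13→0→11→7→1→3→9 push 3 @ unit cost 15 (adds 45)
shortest-cost path #5: 13→0→10→2→9 push 6 @ unit cost 17 (adds 102)
shortest-cost path #6: 13→8→4→5→1→3→9 push 2 @ unit cost 22 (adds 44)
total cost = 435

Minimum cost for 31 units: 435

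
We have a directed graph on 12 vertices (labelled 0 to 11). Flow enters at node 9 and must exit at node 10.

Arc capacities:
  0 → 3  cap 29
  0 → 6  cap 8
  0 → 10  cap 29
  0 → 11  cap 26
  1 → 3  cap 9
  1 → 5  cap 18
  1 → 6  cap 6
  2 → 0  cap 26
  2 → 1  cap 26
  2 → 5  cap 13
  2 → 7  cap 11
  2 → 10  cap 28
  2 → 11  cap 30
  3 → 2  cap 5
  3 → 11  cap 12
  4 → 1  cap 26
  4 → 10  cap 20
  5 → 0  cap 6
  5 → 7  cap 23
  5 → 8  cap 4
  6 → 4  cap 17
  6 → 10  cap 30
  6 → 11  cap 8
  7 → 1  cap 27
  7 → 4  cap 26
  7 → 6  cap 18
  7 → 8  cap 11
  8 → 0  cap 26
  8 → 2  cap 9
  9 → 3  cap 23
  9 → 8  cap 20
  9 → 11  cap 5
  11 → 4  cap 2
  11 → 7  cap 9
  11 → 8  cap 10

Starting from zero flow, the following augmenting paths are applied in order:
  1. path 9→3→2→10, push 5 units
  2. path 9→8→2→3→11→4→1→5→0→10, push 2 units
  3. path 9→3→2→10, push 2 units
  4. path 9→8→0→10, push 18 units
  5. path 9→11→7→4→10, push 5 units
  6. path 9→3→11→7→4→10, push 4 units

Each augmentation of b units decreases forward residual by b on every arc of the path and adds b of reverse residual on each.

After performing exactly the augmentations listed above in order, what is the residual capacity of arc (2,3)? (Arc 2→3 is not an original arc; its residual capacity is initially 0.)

Residual capacity of (2,3): 5

after path 1 (9→3→2→10, push 5): res(2,3)=5
after path 2 (9→8→2→3→11→4→1→5→0→10, push 2): res(2,3)=3
after path 3 (9→3→2→10, push 2): res(2,3)=5
after path 4 (9→8→0→10, push 18): res(2,3)=5
after path 5 (9→11→7→4→10, push 5): res(2,3)=5
after path 6 (9→3→11→7→4→10, push 4): res(2,3)=5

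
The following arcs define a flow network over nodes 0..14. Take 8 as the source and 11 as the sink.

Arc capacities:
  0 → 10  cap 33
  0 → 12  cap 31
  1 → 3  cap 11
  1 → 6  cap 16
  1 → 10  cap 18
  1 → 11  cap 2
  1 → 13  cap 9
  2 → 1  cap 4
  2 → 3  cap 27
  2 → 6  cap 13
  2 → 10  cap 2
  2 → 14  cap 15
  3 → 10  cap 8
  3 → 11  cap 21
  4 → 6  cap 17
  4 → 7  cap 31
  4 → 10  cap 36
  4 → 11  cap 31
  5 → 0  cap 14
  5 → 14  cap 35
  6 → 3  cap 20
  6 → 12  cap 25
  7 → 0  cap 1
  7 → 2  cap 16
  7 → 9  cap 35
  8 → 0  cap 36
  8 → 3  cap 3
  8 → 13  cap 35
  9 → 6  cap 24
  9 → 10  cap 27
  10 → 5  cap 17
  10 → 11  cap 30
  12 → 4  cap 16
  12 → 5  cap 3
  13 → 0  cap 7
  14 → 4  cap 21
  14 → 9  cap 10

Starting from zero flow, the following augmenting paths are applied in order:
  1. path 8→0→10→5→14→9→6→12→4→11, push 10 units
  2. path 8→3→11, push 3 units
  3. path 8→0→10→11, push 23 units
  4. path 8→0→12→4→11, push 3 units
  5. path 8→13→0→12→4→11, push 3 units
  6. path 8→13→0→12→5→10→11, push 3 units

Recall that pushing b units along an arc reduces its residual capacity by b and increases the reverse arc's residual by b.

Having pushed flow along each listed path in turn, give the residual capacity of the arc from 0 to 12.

Residual capacity of (0,12): 22

after path 1 (8→0→10→5→14→9→6→12→4→11, push 10): res(0,12)=31
after path 2 (8→3→11, push 3): res(0,12)=31
after path 3 (8→0→10→11, push 23): res(0,12)=31
after path 4 (8→0→12→4→11, push 3): res(0,12)=28
after path 5 (8→13→0→12→4→11, push 3): res(0,12)=25
after path 6 (8→13→0→12→5→10→11, push 3): res(0,12)=22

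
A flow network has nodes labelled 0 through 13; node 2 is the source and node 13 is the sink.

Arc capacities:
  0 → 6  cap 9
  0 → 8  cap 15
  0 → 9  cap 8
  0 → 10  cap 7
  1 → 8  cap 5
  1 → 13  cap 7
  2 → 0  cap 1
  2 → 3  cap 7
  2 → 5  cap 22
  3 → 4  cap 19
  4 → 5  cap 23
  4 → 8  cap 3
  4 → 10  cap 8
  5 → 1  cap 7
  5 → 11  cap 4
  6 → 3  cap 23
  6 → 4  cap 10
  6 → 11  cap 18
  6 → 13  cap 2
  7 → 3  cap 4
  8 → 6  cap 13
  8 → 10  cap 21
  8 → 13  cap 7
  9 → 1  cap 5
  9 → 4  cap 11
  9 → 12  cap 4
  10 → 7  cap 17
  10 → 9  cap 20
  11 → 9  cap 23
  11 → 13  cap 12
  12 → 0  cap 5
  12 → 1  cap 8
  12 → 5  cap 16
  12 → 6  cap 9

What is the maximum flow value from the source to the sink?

augment #1: 2→0→6→13 bottleneck 1, total now 1
augment #2: 2→5→1→13 bottleneck 7, total now 8
augment #3: 2→5→11→13 bottleneck 4, total now 12
augment #4: 2→3→4→8→13 bottleneck 3, total now 15
augment #5: 2→3→4→10→9→1→8→13 bottleneck 4, total now 19

Maximum flow value: 19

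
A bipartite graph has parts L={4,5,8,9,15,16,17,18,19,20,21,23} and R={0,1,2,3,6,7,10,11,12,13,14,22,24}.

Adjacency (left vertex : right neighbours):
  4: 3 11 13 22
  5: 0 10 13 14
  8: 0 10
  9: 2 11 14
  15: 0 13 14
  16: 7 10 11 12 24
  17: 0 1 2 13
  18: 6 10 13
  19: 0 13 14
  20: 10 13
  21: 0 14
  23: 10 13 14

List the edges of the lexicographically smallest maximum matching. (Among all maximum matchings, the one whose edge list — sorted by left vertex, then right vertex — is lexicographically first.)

|M| = 9 (so the lex-smallest maximum matching has 9 edges)
process left vertices in ascending order; for each, take the smallest-labelled available neighbour that still permits 9 edges overall, or leave it unmatched if none does
lex-smallest matching: {4-3, 5-0, 8-10, 9-2, 15-13, 16-7, 17-1, 18-6, 19-14}

Lex-smallest maximum matching: {(4,3), (5,0), (8,10), (9,2), (15,13), (16,7), (17,1), (18,6), (19,14)}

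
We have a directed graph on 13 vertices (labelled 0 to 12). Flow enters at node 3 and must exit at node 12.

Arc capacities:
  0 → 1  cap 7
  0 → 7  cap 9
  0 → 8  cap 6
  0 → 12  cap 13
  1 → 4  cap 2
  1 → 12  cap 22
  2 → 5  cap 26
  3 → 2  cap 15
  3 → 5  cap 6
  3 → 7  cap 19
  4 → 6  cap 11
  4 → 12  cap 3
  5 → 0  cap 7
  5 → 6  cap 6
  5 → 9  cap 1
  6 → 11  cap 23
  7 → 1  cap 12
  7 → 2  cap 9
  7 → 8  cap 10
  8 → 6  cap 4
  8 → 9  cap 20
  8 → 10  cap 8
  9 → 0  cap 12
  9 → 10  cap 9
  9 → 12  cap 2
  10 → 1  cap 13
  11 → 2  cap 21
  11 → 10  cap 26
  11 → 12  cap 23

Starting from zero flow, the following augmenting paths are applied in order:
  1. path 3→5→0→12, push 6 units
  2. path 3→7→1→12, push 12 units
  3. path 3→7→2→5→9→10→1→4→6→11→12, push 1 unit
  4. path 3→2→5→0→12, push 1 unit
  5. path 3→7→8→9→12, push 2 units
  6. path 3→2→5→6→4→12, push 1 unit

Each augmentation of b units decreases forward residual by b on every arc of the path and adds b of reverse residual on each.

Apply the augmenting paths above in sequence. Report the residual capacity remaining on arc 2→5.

after path 1 (3→5→0→12, push 6): res(2,5)=26
after path 2 (3→7→1→12, push 12): res(2,5)=26
after path 3 (3→7→2→5→9→10→1→4→6→11→12, push 1): res(2,5)=25
after path 4 (3→2→5→0→12, push 1): res(2,5)=24
after path 5 (3→7→8→9→12, push 2): res(2,5)=24
after path 6 (3→2→5→6→4→12, push 1): res(2,5)=23

Residual capacity of (2,5): 23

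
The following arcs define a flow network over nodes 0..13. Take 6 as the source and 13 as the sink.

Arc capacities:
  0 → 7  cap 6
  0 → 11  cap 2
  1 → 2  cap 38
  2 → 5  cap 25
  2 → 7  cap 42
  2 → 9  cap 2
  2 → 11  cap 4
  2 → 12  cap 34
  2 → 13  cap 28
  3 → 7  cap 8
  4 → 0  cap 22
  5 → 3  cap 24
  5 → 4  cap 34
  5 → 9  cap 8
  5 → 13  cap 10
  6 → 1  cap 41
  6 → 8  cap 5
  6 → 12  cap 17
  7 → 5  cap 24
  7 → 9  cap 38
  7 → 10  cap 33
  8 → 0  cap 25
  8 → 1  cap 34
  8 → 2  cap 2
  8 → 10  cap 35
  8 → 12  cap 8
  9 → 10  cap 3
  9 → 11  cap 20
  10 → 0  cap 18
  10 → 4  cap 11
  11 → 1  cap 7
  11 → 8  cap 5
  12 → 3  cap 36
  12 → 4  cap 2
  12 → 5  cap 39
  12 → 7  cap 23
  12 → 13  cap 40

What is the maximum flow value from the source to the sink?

augment #1: 6→12→13 bottleneck 17, total now 17
augment #2: 6→1→2→13 bottleneck 28, total now 45
augment #3: 6→8→12→13 bottleneck 5, total now 50
augment #4: 6→1→2→5→13 bottleneck 10, total now 60

Maximum flow value: 60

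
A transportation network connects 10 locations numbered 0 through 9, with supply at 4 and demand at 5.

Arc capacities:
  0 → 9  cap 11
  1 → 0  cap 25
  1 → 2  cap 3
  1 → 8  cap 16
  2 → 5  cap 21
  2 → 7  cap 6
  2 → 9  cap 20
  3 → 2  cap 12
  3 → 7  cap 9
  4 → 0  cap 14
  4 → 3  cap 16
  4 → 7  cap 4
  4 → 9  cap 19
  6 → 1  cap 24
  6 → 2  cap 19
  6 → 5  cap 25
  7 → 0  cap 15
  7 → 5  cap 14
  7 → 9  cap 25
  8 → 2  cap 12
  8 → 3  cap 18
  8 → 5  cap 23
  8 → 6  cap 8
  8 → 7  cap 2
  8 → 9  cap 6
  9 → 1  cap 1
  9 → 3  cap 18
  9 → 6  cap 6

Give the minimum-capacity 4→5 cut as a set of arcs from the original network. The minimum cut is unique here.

Min-cut arcs: {(3,2), (3,7), (4,7), (9,1), (9,6)} (total capacity 32)

augment #1: 4→7→5 push 4
augment #2: 4→3→2→5 push 12
augment #3: 4→3→7→5 push 4
augment #4: 4→9→6→5 push 6
augment #5: 4→9→1→2→5 push 1
augment #6: 4→9→3→7→5 push 5
max flow = 32; residual-reachable set from 4 gives S-side
cut edges (S→T): {(3,2), (3,7), (4,7), (9,1), (9,6)} total cap 32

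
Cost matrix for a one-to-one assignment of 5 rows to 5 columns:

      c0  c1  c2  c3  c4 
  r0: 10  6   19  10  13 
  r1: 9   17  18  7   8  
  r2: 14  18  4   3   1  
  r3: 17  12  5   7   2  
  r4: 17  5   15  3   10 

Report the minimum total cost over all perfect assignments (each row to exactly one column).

one of 2 optimal assignments: row0→col1 (cost 6), row1→col0 (cost 9), row2→col2 (cost 4), row3→col4 (cost 2), row4→col3 (cost 3)
total = 6 + 9 + 4 + 2 + 3 = 24

Minimum assignment cost: 24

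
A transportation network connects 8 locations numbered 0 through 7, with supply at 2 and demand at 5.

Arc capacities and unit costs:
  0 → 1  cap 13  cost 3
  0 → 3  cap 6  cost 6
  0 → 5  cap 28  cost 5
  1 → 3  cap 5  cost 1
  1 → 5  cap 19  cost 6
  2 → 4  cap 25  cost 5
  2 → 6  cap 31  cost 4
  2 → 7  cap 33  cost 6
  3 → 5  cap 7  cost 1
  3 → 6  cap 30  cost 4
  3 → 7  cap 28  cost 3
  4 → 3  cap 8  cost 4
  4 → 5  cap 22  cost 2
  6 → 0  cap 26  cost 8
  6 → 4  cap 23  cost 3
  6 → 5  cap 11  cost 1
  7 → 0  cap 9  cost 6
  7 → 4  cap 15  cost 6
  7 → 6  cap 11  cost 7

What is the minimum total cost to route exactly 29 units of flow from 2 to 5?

Minimum cost for 29 units: 181

shortest-cost path #1: 2→6→5 push 11 @ unit cost 5 (adds 55)
shortest-cost path #2: 2→4→5 push 18 @ unit cost 7 (adds 126)
total cost = 181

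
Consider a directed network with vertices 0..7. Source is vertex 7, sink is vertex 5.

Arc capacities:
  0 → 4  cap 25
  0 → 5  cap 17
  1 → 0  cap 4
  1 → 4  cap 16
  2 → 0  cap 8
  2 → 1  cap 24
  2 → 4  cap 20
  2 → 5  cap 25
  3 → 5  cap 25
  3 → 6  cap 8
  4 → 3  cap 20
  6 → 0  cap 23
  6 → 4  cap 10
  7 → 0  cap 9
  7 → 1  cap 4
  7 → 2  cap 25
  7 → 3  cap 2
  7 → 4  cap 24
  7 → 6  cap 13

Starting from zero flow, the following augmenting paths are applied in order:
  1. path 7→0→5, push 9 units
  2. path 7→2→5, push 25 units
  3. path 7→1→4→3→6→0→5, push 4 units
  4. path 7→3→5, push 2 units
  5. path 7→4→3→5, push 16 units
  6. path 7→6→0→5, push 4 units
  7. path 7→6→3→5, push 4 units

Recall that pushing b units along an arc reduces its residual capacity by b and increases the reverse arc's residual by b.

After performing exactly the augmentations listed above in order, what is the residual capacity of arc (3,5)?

after path 1 (7→0→5, push 9): res(3,5)=25
after path 2 (7→2→5, push 25): res(3,5)=25
after path 3 (7→1→4→3→6→0→5, push 4): res(3,5)=25
after path 4 (7→3→5, push 2): res(3,5)=23
after path 5 (7→4→3→5, push 16): res(3,5)=7
after path 6 (7→6→0→5, push 4): res(3,5)=7
after path 7 (7→6→3→5, push 4): res(3,5)=3

Residual capacity of (3,5): 3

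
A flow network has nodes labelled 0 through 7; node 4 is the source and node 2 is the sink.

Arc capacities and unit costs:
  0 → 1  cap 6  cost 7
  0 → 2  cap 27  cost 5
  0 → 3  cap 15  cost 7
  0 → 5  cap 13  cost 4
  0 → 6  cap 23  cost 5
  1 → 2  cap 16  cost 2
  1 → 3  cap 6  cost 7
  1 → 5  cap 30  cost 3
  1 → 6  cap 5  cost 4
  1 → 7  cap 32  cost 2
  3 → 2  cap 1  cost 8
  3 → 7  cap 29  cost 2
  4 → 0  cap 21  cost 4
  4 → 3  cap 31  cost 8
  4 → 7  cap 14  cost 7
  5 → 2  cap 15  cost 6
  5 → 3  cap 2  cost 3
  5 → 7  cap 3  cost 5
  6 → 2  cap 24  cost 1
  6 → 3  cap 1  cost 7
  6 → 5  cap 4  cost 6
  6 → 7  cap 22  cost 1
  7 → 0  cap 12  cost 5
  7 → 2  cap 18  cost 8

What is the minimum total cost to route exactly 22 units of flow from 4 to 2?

Minimum cost for 22 units: 204

shortest-cost path #1: 4→0→2 push 21 @ unit cost 9 (adds 189)
shortest-cost path #2: 4→7→2 push 1 @ unit cost 15 (adds 15)
total cost = 204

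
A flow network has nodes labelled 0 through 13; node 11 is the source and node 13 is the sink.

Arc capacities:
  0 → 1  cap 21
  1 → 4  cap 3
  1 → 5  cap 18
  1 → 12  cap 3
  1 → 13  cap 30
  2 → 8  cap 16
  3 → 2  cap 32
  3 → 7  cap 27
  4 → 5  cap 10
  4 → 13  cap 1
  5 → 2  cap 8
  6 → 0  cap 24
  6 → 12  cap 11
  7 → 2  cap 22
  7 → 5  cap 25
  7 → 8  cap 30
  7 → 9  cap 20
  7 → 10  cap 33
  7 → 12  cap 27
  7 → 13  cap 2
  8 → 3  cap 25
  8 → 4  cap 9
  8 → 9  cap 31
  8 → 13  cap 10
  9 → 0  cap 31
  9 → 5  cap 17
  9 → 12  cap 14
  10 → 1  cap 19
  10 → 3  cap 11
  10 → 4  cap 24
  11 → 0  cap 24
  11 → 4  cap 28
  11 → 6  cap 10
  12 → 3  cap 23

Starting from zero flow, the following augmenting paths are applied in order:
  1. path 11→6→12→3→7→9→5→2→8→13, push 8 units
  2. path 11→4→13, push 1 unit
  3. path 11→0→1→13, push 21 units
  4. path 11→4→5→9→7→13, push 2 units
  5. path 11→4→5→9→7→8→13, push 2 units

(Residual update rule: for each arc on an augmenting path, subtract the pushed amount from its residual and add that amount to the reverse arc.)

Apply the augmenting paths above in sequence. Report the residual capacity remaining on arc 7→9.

after path 1 (11→6→12→3→7→9→5→2→8→13, push 8): res(7,9)=12
after path 2 (11→4→13, push 1): res(7,9)=12
after path 3 (11→0→1→13, push 21): res(7,9)=12
after path 4 (11→4→5→9→7→13, push 2): res(7,9)=14
after path 5 (11→4→5→9→7→8→13, push 2): res(7,9)=16

Residual capacity of (7,9): 16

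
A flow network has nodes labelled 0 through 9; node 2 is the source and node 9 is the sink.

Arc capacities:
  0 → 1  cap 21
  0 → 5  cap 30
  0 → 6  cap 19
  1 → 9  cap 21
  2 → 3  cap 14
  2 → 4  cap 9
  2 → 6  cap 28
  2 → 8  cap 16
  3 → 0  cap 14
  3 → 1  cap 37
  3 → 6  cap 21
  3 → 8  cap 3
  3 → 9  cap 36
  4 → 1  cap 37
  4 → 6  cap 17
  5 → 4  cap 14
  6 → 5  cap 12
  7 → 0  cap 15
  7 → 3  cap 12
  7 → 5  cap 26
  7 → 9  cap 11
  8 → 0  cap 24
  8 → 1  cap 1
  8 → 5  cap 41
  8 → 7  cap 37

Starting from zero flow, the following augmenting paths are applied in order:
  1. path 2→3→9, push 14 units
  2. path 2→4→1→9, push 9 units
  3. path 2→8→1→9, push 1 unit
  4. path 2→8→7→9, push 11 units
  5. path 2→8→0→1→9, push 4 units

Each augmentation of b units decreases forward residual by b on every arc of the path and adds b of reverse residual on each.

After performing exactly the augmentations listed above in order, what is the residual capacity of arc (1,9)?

after path 1 (2→3→9, push 14): res(1,9)=21
after path 2 (2→4→1→9, push 9): res(1,9)=12
after path 3 (2→8→1→9, push 1): res(1,9)=11
after path 4 (2→8→7→9, push 11): res(1,9)=11
after path 5 (2→8→0→1→9, push 4): res(1,9)=7

Residual capacity of (1,9): 7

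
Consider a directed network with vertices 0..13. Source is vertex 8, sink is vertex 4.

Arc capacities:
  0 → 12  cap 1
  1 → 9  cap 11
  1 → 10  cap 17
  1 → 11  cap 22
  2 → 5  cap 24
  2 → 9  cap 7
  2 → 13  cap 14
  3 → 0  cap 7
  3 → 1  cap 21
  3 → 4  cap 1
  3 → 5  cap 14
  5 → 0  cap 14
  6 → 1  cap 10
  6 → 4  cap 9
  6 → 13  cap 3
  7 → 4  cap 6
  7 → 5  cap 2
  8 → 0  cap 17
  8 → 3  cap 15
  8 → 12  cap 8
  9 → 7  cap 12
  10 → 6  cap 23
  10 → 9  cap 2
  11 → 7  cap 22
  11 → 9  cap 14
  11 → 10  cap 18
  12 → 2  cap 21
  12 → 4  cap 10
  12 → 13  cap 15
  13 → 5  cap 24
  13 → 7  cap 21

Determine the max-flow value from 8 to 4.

Maximum flow value: 24

augment #1: 8→3→4 bottleneck 1, total now 1
augment #2: 8→12→4 bottleneck 8, total now 9
augment #3: 8→0→12→4 bottleneck 1, total now 10
augment #4: 8→3→1→9→7→4 bottleneck 6, total now 16
augment #5: 8→3→1→10→6→4 bottleneck 8, total now 24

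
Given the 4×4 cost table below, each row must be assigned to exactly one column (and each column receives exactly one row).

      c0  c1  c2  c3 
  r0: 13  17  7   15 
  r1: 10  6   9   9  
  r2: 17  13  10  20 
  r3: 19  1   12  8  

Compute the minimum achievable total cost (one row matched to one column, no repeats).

optimal assignment: row0→col0 (cost 13), row1→col3 (cost 9), row2→col2 (cost 10), row3→col1 (cost 1)
total = 13 + 9 + 10 + 1 = 33

Minimum assignment cost: 33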